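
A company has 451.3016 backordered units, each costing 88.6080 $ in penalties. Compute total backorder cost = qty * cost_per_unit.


Total = 451.3016 * 88.6080 = 39988.9322

39988.9322 $


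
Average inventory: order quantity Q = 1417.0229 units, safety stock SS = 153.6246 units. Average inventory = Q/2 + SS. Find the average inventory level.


Q/2 = 708.5114
Avg = 708.5114 + 153.6246 = 862.1360

862.1360 units


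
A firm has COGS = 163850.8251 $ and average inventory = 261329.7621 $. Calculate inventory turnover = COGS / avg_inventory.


Turnover = 163850.8251 / 261329.7621 = 0.6270

0.6270


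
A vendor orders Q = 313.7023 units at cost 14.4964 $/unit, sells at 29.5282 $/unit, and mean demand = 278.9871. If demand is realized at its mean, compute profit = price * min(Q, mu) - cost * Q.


Sales at mu = min(313.7023, 278.9871) = 278.9871
Revenue = 29.5282 * 278.9871 = 8237.9869
Total cost = 14.4964 * 313.7023 = 4547.5540
Profit = 8237.9869 - 4547.5540 = 3690.4329

3690.4329 $


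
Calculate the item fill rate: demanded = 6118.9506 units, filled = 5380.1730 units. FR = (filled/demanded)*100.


FR = 5380.1730 / 6118.9506 * 100 = 87.9264

87.9264%


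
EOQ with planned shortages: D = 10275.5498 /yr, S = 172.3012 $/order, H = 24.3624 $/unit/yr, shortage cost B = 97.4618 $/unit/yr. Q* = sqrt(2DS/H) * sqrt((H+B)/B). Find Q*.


sqrt(2DS/H) = 381.2428
sqrt((H+B)/B) = 1.1180
Q* = 381.2428 * 1.1180 = 426.2371

426.2371 units


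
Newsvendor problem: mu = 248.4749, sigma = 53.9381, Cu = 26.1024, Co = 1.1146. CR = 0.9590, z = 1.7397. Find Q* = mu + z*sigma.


CR = Cu/(Cu+Co) = 26.1024/(26.1024+1.1146) = 0.9590
z = 1.7397
Q* = 248.4749 + 1.7397 * 53.9381 = 342.3110

342.3110 units


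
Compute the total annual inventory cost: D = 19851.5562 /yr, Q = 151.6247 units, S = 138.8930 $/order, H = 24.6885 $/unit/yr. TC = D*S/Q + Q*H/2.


Ordering cost = D*S/Q = 18184.6506
Holding cost = Q*H/2 = 1871.6932
TC = 18184.6506 + 1871.6932 = 20056.3438

20056.3438 $/yr


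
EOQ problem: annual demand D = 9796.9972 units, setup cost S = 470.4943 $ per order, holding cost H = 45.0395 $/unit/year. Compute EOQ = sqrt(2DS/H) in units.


2*D*S = 2 * 9796.9972 * 470.4943 = 9218862.6794
2*D*S/H = 204683.9481
EOQ = sqrt(204683.9481) = 452.4201

452.4201 units


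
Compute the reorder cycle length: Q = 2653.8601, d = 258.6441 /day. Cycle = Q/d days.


Cycle = 2653.8601 / 258.6441 = 10.2607

10.2607 days


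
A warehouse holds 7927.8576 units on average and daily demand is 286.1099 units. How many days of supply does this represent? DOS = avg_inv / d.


DOS = 7927.8576 / 286.1099 = 27.7091

27.7091 days


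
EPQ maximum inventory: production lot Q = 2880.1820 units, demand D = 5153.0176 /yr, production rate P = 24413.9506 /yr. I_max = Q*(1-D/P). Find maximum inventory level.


D/P = 0.2111
1 - D/P = 0.7889
I_max = 2880.1820 * 0.7889 = 2272.2661

2272.2661 units


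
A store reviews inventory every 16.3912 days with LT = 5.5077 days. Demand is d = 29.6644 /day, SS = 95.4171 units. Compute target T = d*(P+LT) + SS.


P + LT = 21.8989
d*(P+LT) = 29.6644 * 21.8989 = 649.6177
T = 649.6177 + 95.4171 = 745.0348

745.0348 units


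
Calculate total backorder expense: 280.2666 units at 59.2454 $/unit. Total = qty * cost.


Total = 280.2666 * 59.2454 = 16604.5068

16604.5068 $


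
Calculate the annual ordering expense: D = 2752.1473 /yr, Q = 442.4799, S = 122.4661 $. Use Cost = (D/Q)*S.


Number of orders = D/Q = 6.2198
Cost = 6.2198 * 122.4661 = 761.7176

761.7176 $/yr


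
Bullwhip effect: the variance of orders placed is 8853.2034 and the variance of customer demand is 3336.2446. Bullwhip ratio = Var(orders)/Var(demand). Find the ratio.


BW = 8853.2034 / 3336.2446 = 2.6536

2.6536


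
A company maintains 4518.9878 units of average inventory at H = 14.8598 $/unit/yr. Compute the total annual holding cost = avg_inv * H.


Cost = 4518.9878 * 14.8598 = 67151.2549

67151.2549 $/yr


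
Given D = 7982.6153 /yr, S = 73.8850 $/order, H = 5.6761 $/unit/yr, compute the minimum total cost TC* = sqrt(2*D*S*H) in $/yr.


2*D*S*H = 6695476.8320
TC* = sqrt(6695476.8320) = 2587.5619

2587.5619 $/yr


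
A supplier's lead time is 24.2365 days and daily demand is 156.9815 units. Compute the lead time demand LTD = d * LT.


LTD = 156.9815 * 24.2365 = 3804.6821

3804.6821 units


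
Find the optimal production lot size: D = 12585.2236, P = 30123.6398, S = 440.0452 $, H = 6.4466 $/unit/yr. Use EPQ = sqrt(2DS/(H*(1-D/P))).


1 - D/P = 1 - 0.4178 = 0.5822
H*(1-D/P) = 3.7533
2DS = 11076134.4722
EPQ = sqrt(2951036.4233) = 1717.8581

1717.8581 units


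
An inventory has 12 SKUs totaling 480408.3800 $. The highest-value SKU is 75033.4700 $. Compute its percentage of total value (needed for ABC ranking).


Top item = 75033.4700
Total = 480408.3800
Percentage = 75033.4700 / 480408.3800 * 100 = 15.6187

15.6187%


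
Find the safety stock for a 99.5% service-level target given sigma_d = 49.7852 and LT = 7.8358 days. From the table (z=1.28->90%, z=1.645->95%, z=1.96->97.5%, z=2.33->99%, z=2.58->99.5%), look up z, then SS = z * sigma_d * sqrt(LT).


From the table, SL = 99.5% corresponds to z = 2.58
sqrt(LT) = sqrt(7.8358) = 2.7992
SS = 2.58 * 49.7852 * 2.7992 = 359.5519

359.5519 units


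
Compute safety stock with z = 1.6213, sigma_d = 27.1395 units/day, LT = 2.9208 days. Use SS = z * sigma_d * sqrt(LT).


sqrt(LT) = sqrt(2.9208) = 1.7090
SS = 1.6213 * 27.1395 * 1.7090 = 75.1997

75.1997 units


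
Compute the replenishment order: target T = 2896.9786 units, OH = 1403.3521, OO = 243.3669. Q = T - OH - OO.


Inventory position = OH + OO = 1403.3521 + 243.3669 = 1646.7190
Q = 2896.9786 - 1646.7190 = 1250.2596

1250.2596 units


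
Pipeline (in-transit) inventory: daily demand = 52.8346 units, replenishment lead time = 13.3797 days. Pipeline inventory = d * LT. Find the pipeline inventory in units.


Pipeline = 52.8346 * 13.3797 = 706.9111

706.9111 units


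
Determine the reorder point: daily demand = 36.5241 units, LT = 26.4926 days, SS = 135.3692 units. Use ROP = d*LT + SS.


d*LT = 36.5241 * 26.4926 = 967.6184
ROP = 967.6184 + 135.3692 = 1102.9876

1102.9876 units


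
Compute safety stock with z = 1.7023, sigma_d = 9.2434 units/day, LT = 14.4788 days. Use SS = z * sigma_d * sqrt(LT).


sqrt(LT) = sqrt(14.4788) = 3.8051
SS = 1.7023 * 9.2434 * 3.8051 = 59.8734

59.8734 units


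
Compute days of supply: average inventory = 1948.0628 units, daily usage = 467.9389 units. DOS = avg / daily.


DOS = 1948.0628 / 467.9389 = 4.1631

4.1631 days


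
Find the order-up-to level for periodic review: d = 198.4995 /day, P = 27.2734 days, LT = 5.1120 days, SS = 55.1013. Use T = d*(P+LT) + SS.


P + LT = 32.3854
d*(P+LT) = 198.4995 * 32.3854 = 6428.4857
T = 6428.4857 + 55.1013 = 6483.5870

6483.5870 units


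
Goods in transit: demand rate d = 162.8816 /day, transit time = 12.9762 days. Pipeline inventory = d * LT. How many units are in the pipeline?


Pipeline = 162.8816 * 12.9762 = 2113.5842

2113.5842 units


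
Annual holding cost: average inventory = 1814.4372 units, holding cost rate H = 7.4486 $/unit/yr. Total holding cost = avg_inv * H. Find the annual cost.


Cost = 1814.4372 * 7.4486 = 13515.0169

13515.0169 $/yr


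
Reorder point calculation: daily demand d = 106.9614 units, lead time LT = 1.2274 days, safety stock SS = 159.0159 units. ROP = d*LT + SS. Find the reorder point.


d*LT = 106.9614 * 1.2274 = 131.2844
ROP = 131.2844 + 159.0159 = 290.3003

290.3003 units


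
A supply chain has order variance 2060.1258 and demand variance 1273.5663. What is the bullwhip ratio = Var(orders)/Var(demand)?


BW = 2060.1258 / 1273.5663 = 1.6176

1.6176


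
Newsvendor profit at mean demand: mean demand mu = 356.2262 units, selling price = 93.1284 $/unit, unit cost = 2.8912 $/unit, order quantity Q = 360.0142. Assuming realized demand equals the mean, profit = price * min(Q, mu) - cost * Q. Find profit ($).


Sales at mu = min(360.0142, 356.2262) = 356.2262
Revenue = 93.1284 * 356.2262 = 33174.7760
Total cost = 2.8912 * 360.0142 = 1040.8731
Profit = 33174.7760 - 1040.8731 = 32133.9030

32133.9030 $


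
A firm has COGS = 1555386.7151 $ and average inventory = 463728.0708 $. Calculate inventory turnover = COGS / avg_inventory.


Turnover = 1555386.7151 / 463728.0708 = 3.3541

3.3541


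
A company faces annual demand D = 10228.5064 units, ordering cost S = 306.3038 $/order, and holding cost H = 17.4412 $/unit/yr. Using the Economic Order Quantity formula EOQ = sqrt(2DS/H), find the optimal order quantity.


2*D*S = 2 * 10228.5064 * 306.3038 = 6266060.7573
2*D*S/H = 359267.7544
EOQ = sqrt(359267.7544) = 599.3895

599.3895 units


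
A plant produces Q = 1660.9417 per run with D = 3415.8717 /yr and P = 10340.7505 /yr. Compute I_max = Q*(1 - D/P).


D/P = 0.3303
1 - D/P = 0.6697
I_max = 1660.9417 * 0.6697 = 1112.2810

1112.2810 units


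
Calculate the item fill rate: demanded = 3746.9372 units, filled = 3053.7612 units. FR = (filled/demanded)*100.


FR = 3053.7612 / 3746.9372 * 100 = 81.5002

81.5002%


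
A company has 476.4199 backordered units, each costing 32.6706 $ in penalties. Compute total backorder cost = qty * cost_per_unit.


Total = 476.4199 * 32.6706 = 15564.9240

15564.9240 $


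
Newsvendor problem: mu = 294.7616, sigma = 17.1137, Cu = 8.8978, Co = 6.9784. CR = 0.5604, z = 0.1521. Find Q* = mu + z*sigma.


CR = Cu/(Cu+Co) = 8.8978/(8.8978+6.9784) = 0.5604
z = 0.1521
Q* = 294.7616 + 0.1521 * 17.1137 = 297.3646

297.3646 units


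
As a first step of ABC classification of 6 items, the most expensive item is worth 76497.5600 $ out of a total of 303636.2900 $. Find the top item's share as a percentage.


Top item = 76497.5600
Total = 303636.2900
Percentage = 76497.5600 / 303636.2900 * 100 = 25.1938

25.1938%


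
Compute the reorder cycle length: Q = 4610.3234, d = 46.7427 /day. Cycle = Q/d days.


Cycle = 4610.3234 / 46.7427 = 98.6319

98.6319 days


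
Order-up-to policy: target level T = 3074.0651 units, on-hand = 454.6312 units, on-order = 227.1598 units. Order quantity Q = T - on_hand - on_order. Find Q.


Inventory position = OH + OO = 454.6312 + 227.1598 = 681.7910
Q = 3074.0651 - 681.7910 = 2392.2741

2392.2741 units


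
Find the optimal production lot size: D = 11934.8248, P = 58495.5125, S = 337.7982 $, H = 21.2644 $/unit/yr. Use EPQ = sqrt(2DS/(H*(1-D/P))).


1 - D/P = 1 - 0.2040 = 0.7960
H*(1-D/P) = 16.9258
2DS = 8063124.6695
EPQ = sqrt(476379.8747) = 690.2028

690.2028 units


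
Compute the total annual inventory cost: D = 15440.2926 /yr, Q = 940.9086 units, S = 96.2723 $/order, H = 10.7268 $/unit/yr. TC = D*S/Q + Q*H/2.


Ordering cost = D*S/Q = 1579.8266
Holding cost = Q*H/2 = 5046.4692
TC = 1579.8266 + 5046.4692 = 6626.2958

6626.2958 $/yr


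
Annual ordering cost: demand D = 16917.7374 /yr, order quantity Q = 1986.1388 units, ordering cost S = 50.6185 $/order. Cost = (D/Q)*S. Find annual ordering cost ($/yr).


Number of orders = D/Q = 8.5179
Cost = 8.5179 * 50.6185 = 431.1635

431.1635 $/yr


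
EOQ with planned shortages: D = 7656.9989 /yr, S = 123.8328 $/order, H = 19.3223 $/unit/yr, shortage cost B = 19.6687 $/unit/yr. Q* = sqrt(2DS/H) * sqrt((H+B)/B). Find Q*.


sqrt(2DS/H) = 313.2800
sqrt((H+B)/B) = 1.4080
Q* = 313.2800 * 1.4080 = 441.0899

441.0899 units


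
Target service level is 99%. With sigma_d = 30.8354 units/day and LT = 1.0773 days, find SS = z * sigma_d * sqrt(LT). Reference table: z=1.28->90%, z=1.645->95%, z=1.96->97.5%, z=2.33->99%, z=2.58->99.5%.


From the table, SL = 99% corresponds to z = 2.33
sqrt(LT) = sqrt(1.0773) = 1.0379
SS = 2.33 * 30.8354 * 1.0379 = 74.5717

74.5717 units


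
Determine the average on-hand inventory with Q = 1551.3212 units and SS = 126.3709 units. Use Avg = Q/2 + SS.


Q/2 = 775.6606
Avg = 775.6606 + 126.3709 = 902.0315

902.0315 units


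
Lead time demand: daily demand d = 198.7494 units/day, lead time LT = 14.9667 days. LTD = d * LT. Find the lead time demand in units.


LTD = 198.7494 * 14.9667 = 2974.6226

2974.6226 units


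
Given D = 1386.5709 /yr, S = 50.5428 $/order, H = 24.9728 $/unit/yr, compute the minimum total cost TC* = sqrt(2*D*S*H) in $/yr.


2*D*S*H = 3500246.3683
TC* = sqrt(3500246.3683) = 1870.8945

1870.8945 $/yr


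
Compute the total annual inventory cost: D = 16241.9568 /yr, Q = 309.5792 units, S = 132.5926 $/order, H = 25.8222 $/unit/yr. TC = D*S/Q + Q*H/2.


Ordering cost = D*S/Q = 6956.4211
Holding cost = Q*H/2 = 3997.0080
TC = 6956.4211 + 3997.0080 = 10953.4291

10953.4291 $/yr


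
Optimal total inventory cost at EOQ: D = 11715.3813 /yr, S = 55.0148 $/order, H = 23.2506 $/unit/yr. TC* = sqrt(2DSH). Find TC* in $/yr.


2*D*S*H = 29970923.6234
TC* = sqrt(29970923.6234) = 5474.5706

5474.5706 $/yr


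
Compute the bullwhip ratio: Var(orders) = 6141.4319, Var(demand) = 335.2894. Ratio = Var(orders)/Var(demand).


BW = 6141.4319 / 335.2894 = 18.3168

18.3168


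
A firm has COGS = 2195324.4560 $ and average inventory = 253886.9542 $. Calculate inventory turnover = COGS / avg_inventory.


Turnover = 2195324.4560 / 253886.9542 = 8.6469

8.6469


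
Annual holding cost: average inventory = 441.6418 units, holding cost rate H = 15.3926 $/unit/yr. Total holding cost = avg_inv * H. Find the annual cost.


Cost = 441.6418 * 15.3926 = 6798.0156

6798.0156 $/yr


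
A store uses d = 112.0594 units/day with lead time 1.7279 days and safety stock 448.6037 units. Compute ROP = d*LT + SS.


d*LT = 112.0594 * 1.7279 = 193.6274
ROP = 193.6274 + 448.6037 = 642.2311

642.2311 units


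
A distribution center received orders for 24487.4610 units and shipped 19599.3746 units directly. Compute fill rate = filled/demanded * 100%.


FR = 19599.3746 / 24487.4610 * 100 = 80.0384

80.0384%


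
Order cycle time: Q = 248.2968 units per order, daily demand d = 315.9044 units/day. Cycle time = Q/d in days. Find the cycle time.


Cycle = 248.2968 / 315.9044 = 0.7860

0.7860 days


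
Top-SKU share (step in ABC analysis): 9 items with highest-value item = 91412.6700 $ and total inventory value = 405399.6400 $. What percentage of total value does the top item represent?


Top item = 91412.6700
Total = 405399.6400
Percentage = 91412.6700 / 405399.6400 * 100 = 22.5488

22.5488%


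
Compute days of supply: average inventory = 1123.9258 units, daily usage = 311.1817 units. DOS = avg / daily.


DOS = 1123.9258 / 311.1817 = 3.6118

3.6118 days


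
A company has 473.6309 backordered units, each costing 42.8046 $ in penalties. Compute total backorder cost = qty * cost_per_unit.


Total = 473.6309 * 42.8046 = 20273.5812

20273.5812 $


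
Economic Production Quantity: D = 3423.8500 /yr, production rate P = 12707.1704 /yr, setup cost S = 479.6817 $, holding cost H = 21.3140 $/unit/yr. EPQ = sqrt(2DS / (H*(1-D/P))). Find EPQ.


1 - D/P = 1 - 0.2694 = 0.7306
H*(1-D/P) = 15.5711
2DS = 3284716.3771
EPQ = sqrt(210949.4650) = 459.2924

459.2924 units


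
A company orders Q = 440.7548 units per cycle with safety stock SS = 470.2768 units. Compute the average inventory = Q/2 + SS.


Q/2 = 220.3774
Avg = 220.3774 + 470.2768 = 690.6542

690.6542 units


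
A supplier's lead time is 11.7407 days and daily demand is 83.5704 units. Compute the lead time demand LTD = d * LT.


LTD = 83.5704 * 11.7407 = 981.1750

981.1750 units


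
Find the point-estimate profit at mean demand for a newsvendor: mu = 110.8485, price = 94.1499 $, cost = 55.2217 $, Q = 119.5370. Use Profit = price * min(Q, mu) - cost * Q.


Sales at mu = min(119.5370, 110.8485) = 110.8485
Revenue = 94.1499 * 110.8485 = 10436.3752
Total cost = 55.2217 * 119.5370 = 6601.0364
Profit = 10436.3752 - 6601.0364 = 3835.3388

3835.3388 $


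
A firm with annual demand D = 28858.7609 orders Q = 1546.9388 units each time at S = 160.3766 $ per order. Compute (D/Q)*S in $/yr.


Number of orders = D/Q = 18.6554
Cost = 18.6554 * 160.3766 = 2991.8895

2991.8895 $/yr


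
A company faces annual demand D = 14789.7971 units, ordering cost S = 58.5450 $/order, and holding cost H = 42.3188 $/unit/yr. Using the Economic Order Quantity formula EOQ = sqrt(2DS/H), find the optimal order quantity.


2*D*S = 2 * 14789.7971 * 58.5450 = 1731737.3424
2*D*S/H = 40921.2299
EOQ = sqrt(40921.2299) = 202.2900

202.2900 units


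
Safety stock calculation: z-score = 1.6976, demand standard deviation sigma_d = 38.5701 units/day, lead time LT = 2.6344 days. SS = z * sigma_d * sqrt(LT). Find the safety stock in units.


sqrt(LT) = sqrt(2.6344) = 1.6231
SS = 1.6976 * 38.5701 * 1.6231 = 106.2740

106.2740 units


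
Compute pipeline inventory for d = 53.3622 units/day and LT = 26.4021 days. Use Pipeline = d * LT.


Pipeline = 53.3622 * 26.4021 = 1408.8741

1408.8741 units


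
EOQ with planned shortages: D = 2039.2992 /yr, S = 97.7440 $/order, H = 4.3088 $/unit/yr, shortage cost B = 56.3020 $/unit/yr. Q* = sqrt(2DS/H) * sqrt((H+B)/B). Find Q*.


sqrt(2DS/H) = 304.1742
sqrt((H+B)/B) = 1.0376
Q* = 304.1742 * 1.0376 = 315.5989

315.5989 units


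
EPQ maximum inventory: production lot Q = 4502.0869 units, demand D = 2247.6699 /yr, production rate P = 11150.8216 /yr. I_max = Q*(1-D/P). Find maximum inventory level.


D/P = 0.2016
1 - D/P = 0.7984
I_max = 4502.0869 * 0.7984 = 3594.6017

3594.6017 units


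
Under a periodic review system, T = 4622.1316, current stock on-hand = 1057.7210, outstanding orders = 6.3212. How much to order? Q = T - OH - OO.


Inventory position = OH + OO = 1057.7210 + 6.3212 = 1064.0422
Q = 4622.1316 - 1064.0422 = 3558.0894

3558.0894 units


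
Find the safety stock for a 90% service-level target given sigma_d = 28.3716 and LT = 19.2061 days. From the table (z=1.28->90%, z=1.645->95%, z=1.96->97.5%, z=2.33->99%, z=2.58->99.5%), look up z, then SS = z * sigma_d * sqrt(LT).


From the table, SL = 90% corresponds to z = 1.28
sqrt(LT) = sqrt(19.2061) = 4.3825
SS = 1.28 * 28.3716 * 4.3825 = 159.1525

159.1525 units


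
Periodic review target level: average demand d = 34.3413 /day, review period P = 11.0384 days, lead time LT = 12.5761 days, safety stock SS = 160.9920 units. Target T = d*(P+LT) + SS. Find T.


P + LT = 23.6145
d*(P+LT) = 34.3413 * 23.6145 = 810.9526
T = 810.9526 + 160.9920 = 971.9446

971.9446 units


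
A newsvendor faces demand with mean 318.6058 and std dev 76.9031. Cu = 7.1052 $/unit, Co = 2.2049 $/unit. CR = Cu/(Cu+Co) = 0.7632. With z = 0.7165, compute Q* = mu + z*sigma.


CR = Cu/(Cu+Co) = 7.1052/(7.1052+2.2049) = 0.7632
z = 0.7165
Q* = 318.6058 + 0.7165 * 76.9031 = 373.7069

373.7069 units


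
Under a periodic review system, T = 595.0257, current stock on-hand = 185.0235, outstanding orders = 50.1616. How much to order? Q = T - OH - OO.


Inventory position = OH + OO = 185.0235 + 50.1616 = 235.1851
Q = 595.0257 - 235.1851 = 359.8406

359.8406 units


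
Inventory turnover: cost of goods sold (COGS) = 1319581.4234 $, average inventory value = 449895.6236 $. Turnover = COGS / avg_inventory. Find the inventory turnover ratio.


Turnover = 1319581.4234 / 449895.6236 = 2.9331

2.9331


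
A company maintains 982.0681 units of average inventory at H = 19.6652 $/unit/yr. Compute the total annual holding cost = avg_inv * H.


Cost = 982.0681 * 19.6652 = 19312.5656

19312.5656 $/yr


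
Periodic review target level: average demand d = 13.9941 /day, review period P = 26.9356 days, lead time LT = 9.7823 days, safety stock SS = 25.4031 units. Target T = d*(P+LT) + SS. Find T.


P + LT = 36.7179
d*(P+LT) = 13.9941 * 36.7179 = 513.8340
T = 513.8340 + 25.4031 = 539.2371

539.2371 units


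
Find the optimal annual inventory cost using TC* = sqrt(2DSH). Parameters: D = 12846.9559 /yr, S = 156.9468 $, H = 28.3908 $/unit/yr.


2*D*S*H = 114488093.8058
TC* = sqrt(114488093.8058) = 10699.9109

10699.9109 $/yr


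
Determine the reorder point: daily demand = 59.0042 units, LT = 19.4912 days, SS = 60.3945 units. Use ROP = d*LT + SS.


d*LT = 59.0042 * 19.4912 = 1150.0627
ROP = 1150.0627 + 60.3945 = 1210.4572

1210.4572 units


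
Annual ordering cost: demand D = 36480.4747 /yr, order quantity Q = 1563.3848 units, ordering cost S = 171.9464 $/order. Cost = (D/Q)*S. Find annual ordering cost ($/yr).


Number of orders = D/Q = 23.3343
Cost = 23.3343 * 171.9464 = 4012.2472

4012.2472 $/yr


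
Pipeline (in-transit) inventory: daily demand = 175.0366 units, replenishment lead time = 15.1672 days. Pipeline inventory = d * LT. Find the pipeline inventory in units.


Pipeline = 175.0366 * 15.1672 = 2654.8151

2654.8151 units


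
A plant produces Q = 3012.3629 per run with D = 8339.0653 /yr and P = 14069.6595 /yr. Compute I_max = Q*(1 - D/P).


D/P = 0.5927
1 - D/P = 0.4073
I_max = 3012.3629 * 0.4073 = 1226.9401

1226.9401 units


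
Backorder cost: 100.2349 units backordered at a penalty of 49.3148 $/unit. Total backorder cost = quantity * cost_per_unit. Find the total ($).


Total = 100.2349 * 49.3148 = 4943.0640

4943.0640 $


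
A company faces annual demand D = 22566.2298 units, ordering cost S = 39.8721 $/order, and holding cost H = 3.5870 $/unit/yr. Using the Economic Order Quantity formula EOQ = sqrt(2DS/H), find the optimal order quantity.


2*D*S = 2 * 22566.2298 * 39.8721 = 1799525.9424
2*D*S/H = 501679.9393
EOQ = sqrt(501679.9393) = 708.2937

708.2937 units


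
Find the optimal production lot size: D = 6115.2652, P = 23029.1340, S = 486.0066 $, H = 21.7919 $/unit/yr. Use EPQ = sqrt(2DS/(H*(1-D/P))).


1 - D/P = 1 - 0.2655 = 0.7345
H*(1-D/P) = 16.0052
2DS = 5944118.4959
EPQ = sqrt(371387.2675) = 609.4155

609.4155 units


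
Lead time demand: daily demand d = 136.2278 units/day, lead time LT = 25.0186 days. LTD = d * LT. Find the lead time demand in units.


LTD = 136.2278 * 25.0186 = 3408.2288

3408.2288 units


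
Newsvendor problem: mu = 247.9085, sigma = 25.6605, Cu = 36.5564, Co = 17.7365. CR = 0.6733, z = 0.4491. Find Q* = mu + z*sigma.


CR = Cu/(Cu+Co) = 36.5564/(36.5564+17.7365) = 0.6733
z = 0.4491
Q* = 247.9085 + 0.4491 * 25.6605 = 259.4326

259.4326 units


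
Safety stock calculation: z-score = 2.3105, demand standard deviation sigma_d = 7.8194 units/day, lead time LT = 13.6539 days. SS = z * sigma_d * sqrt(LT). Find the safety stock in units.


sqrt(LT) = sqrt(13.6539) = 3.6951
SS = 2.3105 * 7.8194 * 3.6951 = 66.7587

66.7587 units


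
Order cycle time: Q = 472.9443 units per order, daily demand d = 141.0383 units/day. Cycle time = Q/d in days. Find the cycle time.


Cycle = 472.9443 / 141.0383 = 3.3533

3.3533 days


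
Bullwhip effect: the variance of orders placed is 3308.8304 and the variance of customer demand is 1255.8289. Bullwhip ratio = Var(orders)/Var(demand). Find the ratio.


BW = 3308.8304 / 1255.8289 = 2.6348

2.6348


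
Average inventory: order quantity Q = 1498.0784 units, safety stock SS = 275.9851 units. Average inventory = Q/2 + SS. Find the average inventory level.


Q/2 = 749.0392
Avg = 749.0392 + 275.9851 = 1025.0243

1025.0243 units


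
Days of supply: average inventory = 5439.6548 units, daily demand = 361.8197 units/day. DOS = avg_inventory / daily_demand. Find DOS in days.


DOS = 5439.6548 / 361.8197 = 15.0342

15.0342 days


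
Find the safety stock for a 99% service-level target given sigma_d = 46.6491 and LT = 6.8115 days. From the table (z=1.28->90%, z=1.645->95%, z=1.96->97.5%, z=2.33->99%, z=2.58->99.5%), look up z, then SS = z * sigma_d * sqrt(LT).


From the table, SL = 99% corresponds to z = 2.33
sqrt(LT) = sqrt(6.8115) = 2.6099
SS = 2.33 * 46.6491 * 2.6099 = 283.6747

283.6747 units


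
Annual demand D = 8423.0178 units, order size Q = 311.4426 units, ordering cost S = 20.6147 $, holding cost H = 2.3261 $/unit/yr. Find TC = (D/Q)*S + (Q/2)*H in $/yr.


Ordering cost = D*S/Q = 557.5280
Holding cost = Q*H/2 = 362.2233
TC = 557.5280 + 362.2233 = 919.7514

919.7514 $/yr


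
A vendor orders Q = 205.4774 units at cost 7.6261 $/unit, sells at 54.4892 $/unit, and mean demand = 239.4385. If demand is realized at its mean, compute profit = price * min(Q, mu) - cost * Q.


Sales at mu = min(205.4774, 239.4385) = 205.4774
Revenue = 54.4892 * 205.4774 = 11196.2991
Total cost = 7.6261 * 205.4774 = 1566.9912
Profit = 11196.2991 - 1566.9912 = 9629.3079

9629.3079 $


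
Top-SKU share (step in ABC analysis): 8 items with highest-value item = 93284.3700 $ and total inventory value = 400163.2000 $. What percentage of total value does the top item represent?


Top item = 93284.3700
Total = 400163.2000
Percentage = 93284.3700 / 400163.2000 * 100 = 23.3116

23.3116%


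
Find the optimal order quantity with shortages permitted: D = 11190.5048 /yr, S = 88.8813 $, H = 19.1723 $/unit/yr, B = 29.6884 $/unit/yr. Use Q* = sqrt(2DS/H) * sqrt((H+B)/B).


sqrt(2DS/H) = 322.1128
sqrt((H+B)/B) = 1.2829
Q* = 322.1128 * 1.2829 = 413.2324

413.2324 units


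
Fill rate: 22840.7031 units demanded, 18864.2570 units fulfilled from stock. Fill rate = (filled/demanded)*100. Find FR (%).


FR = 18864.2570 / 22840.7031 * 100 = 82.5905

82.5905%


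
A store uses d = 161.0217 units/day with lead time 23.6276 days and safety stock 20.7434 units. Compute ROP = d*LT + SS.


d*LT = 161.0217 * 23.6276 = 3804.5563
ROP = 3804.5563 + 20.7434 = 3825.2997

3825.2997 units


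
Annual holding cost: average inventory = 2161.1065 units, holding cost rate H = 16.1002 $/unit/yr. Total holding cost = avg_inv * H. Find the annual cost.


Cost = 2161.1065 * 16.1002 = 34794.2469

34794.2469 $/yr


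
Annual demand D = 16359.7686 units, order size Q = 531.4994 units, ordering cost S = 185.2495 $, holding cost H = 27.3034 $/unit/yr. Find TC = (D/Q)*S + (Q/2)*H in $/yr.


Ordering cost = D*S/Q = 5702.0553
Holding cost = Q*H/2 = 7255.8704
TC = 5702.0553 + 7255.8704 = 12957.9256

12957.9256 $/yr


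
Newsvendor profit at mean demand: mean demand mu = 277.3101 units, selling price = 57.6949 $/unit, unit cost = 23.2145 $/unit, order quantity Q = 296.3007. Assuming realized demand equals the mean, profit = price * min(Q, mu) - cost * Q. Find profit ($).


Sales at mu = min(296.3007, 277.3101) = 277.3101
Revenue = 57.6949 * 277.3101 = 15999.3785
Total cost = 23.2145 * 296.3007 = 6878.4726
Profit = 15999.3785 - 6878.4726 = 9120.9059

9120.9059 $


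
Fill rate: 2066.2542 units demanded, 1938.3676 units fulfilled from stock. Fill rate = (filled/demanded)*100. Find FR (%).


FR = 1938.3676 / 2066.2542 * 100 = 93.8107

93.8107%


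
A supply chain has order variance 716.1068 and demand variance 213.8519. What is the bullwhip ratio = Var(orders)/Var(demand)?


BW = 716.1068 / 213.8519 = 3.3486

3.3486


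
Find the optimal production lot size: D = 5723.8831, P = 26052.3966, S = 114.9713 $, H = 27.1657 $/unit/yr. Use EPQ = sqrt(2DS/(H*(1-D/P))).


1 - D/P = 1 - 0.2197 = 0.7803
H*(1-D/P) = 21.1972
2DS = 1316164.5621
EPQ = sqrt(62091.3856) = 249.1814

249.1814 units


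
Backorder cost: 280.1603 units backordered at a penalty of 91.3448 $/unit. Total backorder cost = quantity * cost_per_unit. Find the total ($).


Total = 280.1603 * 91.3448 = 25591.1866

25591.1866 $


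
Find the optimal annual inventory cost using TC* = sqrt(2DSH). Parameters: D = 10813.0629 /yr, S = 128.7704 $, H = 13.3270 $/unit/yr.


2*D*S*H = 37113094.4987
TC* = sqrt(37113094.4987) = 6092.0517

6092.0517 $/yr


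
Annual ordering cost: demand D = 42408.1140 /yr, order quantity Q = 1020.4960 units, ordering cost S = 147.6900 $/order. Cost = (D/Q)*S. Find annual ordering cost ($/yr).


Number of orders = D/Q = 41.5564
Cost = 41.5564 * 147.6900 = 6137.4610

6137.4610 $/yr


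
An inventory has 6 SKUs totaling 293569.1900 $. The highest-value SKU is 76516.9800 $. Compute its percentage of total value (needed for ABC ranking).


Top item = 76516.9800
Total = 293569.1900
Percentage = 76516.9800 / 293569.1900 * 100 = 26.0644

26.0644%


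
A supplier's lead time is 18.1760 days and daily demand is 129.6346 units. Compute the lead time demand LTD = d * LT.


LTD = 129.6346 * 18.1760 = 2356.2385

2356.2385 units


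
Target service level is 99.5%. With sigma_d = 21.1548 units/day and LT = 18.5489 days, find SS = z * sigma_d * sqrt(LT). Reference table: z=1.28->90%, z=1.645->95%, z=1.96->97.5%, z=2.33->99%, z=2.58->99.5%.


From the table, SL = 99.5% corresponds to z = 2.58
sqrt(LT) = sqrt(18.5489) = 4.3068
SS = 2.58 * 21.1548 * 4.3068 = 235.0649

235.0649 units


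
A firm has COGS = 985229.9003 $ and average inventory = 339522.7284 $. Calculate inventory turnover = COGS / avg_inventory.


Turnover = 985229.9003 / 339522.7284 = 2.9018

2.9018


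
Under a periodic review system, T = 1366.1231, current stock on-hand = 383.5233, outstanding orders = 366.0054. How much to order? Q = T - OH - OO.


Inventory position = OH + OO = 383.5233 + 366.0054 = 749.5287
Q = 1366.1231 - 749.5287 = 616.5944

616.5944 units


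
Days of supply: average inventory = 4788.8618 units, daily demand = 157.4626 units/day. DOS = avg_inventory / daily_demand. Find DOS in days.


DOS = 4788.8618 / 157.4626 = 30.4127

30.4127 days


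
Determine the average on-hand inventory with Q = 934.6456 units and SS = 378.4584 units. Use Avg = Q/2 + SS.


Q/2 = 467.3228
Avg = 467.3228 + 378.4584 = 845.7812

845.7812 units


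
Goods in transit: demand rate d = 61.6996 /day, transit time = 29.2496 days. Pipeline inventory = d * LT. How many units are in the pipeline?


Pipeline = 61.6996 * 29.2496 = 1804.6886

1804.6886 units


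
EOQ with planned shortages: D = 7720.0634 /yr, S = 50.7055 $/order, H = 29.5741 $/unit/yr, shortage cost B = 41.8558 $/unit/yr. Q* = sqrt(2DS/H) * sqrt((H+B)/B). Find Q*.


sqrt(2DS/H) = 162.7036
sqrt((H+B)/B) = 1.3064
Q* = 162.7036 * 1.3064 = 212.5492

212.5492 units


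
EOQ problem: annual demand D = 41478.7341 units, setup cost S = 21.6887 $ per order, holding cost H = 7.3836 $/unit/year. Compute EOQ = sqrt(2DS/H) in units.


2*D*S = 2 * 41478.7341 * 21.6887 = 1799239.6405
2*D*S/H = 243680.5407
EOQ = sqrt(243680.5407) = 493.6401

493.6401 units


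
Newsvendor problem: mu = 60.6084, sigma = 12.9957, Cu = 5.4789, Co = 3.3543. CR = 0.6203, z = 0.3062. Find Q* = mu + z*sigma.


CR = Cu/(Cu+Co) = 5.4789/(5.4789+3.3543) = 0.6203
z = 0.3062
Q* = 60.6084 + 0.3062 * 12.9957 = 64.5877

64.5877 units


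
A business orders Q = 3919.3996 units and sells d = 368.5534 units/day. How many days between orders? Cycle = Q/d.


Cycle = 3919.3996 / 368.5534 = 10.6346

10.6346 days


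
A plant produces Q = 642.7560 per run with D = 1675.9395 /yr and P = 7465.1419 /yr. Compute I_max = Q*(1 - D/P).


D/P = 0.2245
1 - D/P = 0.7755
I_max = 642.7560 * 0.7755 = 498.4560

498.4560 units


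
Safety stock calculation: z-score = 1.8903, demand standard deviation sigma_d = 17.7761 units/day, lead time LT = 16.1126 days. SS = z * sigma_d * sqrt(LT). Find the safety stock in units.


sqrt(LT) = sqrt(16.1126) = 4.0141
SS = 1.8903 * 17.7761 * 4.0141 = 134.8808

134.8808 units


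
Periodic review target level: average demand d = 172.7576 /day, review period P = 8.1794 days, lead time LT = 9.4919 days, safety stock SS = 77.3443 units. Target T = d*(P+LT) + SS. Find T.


P + LT = 17.6713
d*(P+LT) = 172.7576 * 17.6713 = 3052.8514
T = 3052.8514 + 77.3443 = 3130.1957

3130.1957 units


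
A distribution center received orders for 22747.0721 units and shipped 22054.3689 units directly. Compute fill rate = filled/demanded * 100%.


FR = 22054.3689 / 22747.0721 * 100 = 96.9548

96.9548%


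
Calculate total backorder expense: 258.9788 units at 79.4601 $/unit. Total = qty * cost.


Total = 258.9788 * 79.4601 = 20578.4813

20578.4813 $


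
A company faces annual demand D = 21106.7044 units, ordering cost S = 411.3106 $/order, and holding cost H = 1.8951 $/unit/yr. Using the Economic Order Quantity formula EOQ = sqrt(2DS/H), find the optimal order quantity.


2*D*S = 2 * 21106.7044 * 411.3106 = 17362822.5016
2*D*S/H = 9161955.8343
EOQ = sqrt(9161955.8343) = 3026.8723

3026.8723 units


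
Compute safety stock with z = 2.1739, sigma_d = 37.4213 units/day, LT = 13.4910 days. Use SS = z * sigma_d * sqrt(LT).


sqrt(LT) = sqrt(13.4910) = 3.6730
SS = 2.1739 * 37.4213 * 3.6730 = 298.7999

298.7999 units


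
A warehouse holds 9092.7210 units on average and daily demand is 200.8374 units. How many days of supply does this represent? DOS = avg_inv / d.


DOS = 9092.7210 / 200.8374 = 45.2740

45.2740 days


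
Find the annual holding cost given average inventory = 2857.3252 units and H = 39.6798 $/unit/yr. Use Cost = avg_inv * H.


Cost = 2857.3252 * 39.6798 = 113378.0925

113378.0925 $/yr


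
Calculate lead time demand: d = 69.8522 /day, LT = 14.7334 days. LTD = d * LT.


LTD = 69.8522 * 14.7334 = 1029.1604

1029.1604 units


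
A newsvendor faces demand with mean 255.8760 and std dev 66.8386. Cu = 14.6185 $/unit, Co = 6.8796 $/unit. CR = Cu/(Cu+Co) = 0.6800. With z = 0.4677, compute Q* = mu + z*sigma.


CR = Cu/(Cu+Co) = 14.6185/(14.6185+6.8796) = 0.6800
z = 0.4677
Q* = 255.8760 + 0.4677 * 66.8386 = 287.1364

287.1364 units


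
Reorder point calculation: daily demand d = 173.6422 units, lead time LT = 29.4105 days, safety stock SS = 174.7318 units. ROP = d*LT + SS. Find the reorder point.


d*LT = 173.6422 * 29.4105 = 5106.9039
ROP = 5106.9039 + 174.7318 = 5281.6357

5281.6357 units


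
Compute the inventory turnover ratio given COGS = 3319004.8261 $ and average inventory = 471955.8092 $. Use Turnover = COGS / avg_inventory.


Turnover = 3319004.8261 / 471955.8092 = 7.0324

7.0324


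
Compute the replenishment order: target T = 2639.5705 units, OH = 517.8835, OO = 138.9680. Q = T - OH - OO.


Inventory position = OH + OO = 517.8835 + 138.9680 = 656.8515
Q = 2639.5705 - 656.8515 = 1982.7190

1982.7190 units


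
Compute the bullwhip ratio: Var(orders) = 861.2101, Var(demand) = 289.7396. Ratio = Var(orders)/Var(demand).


BW = 861.2101 / 289.7396 = 2.9724

2.9724


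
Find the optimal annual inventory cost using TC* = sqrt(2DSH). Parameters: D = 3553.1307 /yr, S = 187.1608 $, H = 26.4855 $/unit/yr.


2*D*S*H = 35226074.3720
TC* = sqrt(35226074.3720) = 5935.1558

5935.1558 $/yr


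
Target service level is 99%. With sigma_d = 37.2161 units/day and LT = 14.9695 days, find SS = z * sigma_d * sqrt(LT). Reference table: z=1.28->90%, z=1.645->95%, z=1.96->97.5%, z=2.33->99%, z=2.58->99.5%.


From the table, SL = 99% corresponds to z = 2.33
sqrt(LT) = sqrt(14.9695) = 3.8690
SS = 2.33 * 37.2161 * 3.8690 = 335.4984

335.4984 units


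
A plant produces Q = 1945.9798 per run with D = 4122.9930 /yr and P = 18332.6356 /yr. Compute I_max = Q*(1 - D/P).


D/P = 0.2249
1 - D/P = 0.7751
I_max = 1945.9798 * 0.7751 = 1508.3307

1508.3307 units


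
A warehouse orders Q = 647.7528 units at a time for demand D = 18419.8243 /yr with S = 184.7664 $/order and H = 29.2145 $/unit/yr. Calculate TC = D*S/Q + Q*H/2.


Ordering cost = D*S/Q = 5254.1102
Holding cost = Q*H/2 = 9461.8871
TC = 5254.1102 + 9461.8871 = 14715.9973

14715.9973 $/yr


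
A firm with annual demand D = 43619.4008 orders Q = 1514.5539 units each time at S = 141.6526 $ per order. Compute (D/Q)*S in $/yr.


Number of orders = D/Q = 28.8002
Cost = 28.8002 * 141.6526 = 4079.6181

4079.6181 $/yr


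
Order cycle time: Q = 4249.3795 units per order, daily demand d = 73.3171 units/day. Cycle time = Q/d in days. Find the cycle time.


Cycle = 4249.3795 / 73.3171 = 57.9589

57.9589 days


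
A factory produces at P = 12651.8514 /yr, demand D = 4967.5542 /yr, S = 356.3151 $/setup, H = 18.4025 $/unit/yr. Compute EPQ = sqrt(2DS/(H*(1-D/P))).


1 - D/P = 1 - 0.3926 = 0.6074
H*(1-D/P) = 11.1770
2DS = 3540029.1431
EPQ = sqrt(316723.2461) = 562.7817

562.7817 units


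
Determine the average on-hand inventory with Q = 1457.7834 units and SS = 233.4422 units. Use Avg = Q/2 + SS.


Q/2 = 728.8917
Avg = 728.8917 + 233.4422 = 962.3339

962.3339 units


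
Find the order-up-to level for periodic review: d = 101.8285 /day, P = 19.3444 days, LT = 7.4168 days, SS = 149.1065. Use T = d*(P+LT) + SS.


P + LT = 26.7612
d*(P+LT) = 101.8285 * 26.7612 = 2725.0529
T = 2725.0529 + 149.1065 = 2874.1594

2874.1594 units


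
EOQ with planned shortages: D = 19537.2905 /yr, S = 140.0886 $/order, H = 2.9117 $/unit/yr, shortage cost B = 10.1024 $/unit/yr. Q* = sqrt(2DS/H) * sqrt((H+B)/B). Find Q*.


sqrt(2DS/H) = 1371.1193
sqrt((H+B)/B) = 1.1350
Q* = 1371.1193 * 1.1350 = 1556.2166

1556.2166 units


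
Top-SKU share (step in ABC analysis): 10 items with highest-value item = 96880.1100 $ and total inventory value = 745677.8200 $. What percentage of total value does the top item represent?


Top item = 96880.1100
Total = 745677.8200
Percentage = 96880.1100 / 745677.8200 * 100 = 12.9922

12.9922%


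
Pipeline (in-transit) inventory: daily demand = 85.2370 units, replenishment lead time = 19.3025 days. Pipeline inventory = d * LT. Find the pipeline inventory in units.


Pipeline = 85.2370 * 19.3025 = 1645.2872

1645.2872 units


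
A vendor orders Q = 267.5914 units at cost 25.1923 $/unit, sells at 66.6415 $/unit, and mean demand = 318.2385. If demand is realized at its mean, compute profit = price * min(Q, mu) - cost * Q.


Sales at mu = min(267.5914, 318.2385) = 267.5914
Revenue = 66.6415 * 267.5914 = 17832.6923
Total cost = 25.1923 * 267.5914 = 6741.2428
Profit = 17832.6923 - 6741.2428 = 11091.4495

11091.4495 $


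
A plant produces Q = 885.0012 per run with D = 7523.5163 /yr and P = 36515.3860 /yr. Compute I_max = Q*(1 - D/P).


D/P = 0.2060
1 - D/P = 0.7940
I_max = 885.0012 * 0.7940 = 702.6583

702.6583 units


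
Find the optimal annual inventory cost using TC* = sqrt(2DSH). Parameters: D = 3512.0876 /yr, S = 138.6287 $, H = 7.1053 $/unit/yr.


2*D*S*H = 6918802.0506
TC* = sqrt(6918802.0506) = 2630.3616

2630.3616 $/yr


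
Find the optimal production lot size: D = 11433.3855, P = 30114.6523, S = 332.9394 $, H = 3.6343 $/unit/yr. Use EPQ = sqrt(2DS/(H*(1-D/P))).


1 - D/P = 1 - 0.3797 = 0.6203
H*(1-D/P) = 2.2545
2DS = 7613249.0167
EPQ = sqrt(3376920.1481) = 1837.6398

1837.6398 units


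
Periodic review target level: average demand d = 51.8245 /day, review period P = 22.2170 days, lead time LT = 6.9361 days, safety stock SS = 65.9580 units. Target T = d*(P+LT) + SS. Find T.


P + LT = 29.1531
d*(P+LT) = 51.8245 * 29.1531 = 1510.8448
T = 1510.8448 + 65.9580 = 1576.8028

1576.8028 units


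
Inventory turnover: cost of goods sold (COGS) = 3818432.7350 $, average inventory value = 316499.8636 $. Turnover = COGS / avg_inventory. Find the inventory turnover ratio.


Turnover = 3818432.7350 / 316499.8636 = 12.0646

12.0646


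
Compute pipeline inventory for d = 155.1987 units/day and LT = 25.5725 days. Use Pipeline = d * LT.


Pipeline = 155.1987 * 25.5725 = 3968.8188

3968.8188 units


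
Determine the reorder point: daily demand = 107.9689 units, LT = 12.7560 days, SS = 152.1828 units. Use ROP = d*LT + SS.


d*LT = 107.9689 * 12.7560 = 1377.2513
ROP = 1377.2513 + 152.1828 = 1529.4341

1529.4341 units


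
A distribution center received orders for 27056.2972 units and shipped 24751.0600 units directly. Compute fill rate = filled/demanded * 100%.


FR = 24751.0600 / 27056.2972 * 100 = 91.4798

91.4798%


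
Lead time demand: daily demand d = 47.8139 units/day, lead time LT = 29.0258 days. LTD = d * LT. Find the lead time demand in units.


LTD = 47.8139 * 29.0258 = 1387.8367

1387.8367 units
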